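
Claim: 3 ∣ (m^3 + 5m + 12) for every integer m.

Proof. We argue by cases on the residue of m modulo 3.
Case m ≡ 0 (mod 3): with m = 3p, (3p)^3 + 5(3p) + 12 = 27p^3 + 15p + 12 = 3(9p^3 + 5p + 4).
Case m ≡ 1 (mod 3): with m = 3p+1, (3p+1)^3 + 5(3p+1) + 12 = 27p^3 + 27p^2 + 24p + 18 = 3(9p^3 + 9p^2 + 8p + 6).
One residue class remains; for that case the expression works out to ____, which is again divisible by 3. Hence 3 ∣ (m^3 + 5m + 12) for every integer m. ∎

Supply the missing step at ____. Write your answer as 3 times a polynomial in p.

3(9p^3 + 18p^2 + 17p + 10)

The residues treated are {0, 1}, so the missing case is m ≡ 2 (mod 3); write m = 3p+2.
Then (3p+2)^3 + 5(3p+2) + 12 = 27p^3 + 54p^2 + 51p + 30 = 3(9p^3 + 18p^2 + 17p + 10).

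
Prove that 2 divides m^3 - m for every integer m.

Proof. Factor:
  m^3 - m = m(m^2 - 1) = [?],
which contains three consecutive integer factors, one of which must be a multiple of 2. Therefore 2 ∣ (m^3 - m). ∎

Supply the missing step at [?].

(m - 1)m(m + 1)

m(m^2 - 1) = m(m - 1)(m + 1) = (m - 1)m(m + 1).
These three factors are consecutive integers, so their product is divisible by 2.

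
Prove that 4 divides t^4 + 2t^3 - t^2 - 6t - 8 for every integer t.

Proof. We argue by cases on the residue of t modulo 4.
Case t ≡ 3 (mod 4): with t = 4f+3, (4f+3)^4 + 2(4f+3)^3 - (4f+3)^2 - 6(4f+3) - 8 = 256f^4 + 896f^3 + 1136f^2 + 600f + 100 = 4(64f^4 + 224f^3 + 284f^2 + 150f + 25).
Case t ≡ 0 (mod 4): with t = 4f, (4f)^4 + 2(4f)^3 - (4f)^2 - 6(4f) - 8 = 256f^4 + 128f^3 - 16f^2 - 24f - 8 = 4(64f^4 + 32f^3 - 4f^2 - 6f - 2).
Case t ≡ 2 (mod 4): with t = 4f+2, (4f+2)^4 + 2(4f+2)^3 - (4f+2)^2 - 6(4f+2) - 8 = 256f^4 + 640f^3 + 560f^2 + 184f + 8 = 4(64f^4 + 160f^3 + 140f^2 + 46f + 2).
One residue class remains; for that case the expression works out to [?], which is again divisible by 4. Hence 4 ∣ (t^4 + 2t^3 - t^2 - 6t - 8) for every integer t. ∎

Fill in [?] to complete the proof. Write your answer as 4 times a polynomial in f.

Only t ≡ 1 (mod 4) is unaccounted for. Put t = 4f+1:
(4f+1)^4 + 2(4f+1)^3 - (4f+1)^2 - 6(4f+1) - 8 expands to 256f^4 + 384f^3 + 176f^2 + 8f - 12,
and factoring out 4 leaves 4(64f^4 + 96f^3 + 44f^2 + 2f - 3).

4(64f^4 + 96f^3 + 44f^2 + 2f - 3)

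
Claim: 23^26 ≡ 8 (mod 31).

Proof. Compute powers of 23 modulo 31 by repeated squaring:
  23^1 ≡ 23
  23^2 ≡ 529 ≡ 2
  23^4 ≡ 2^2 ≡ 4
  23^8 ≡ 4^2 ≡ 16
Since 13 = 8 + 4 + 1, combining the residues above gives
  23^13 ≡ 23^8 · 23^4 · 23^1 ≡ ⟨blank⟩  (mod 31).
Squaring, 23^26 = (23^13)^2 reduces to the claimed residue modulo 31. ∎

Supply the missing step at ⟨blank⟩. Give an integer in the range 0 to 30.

15

Multiply the listed residues: 16 · 4 · 23 = 64 → 1472.
Reducing modulo 31: 1472 = 47·31 + 15, so 23^13 ≡ 15.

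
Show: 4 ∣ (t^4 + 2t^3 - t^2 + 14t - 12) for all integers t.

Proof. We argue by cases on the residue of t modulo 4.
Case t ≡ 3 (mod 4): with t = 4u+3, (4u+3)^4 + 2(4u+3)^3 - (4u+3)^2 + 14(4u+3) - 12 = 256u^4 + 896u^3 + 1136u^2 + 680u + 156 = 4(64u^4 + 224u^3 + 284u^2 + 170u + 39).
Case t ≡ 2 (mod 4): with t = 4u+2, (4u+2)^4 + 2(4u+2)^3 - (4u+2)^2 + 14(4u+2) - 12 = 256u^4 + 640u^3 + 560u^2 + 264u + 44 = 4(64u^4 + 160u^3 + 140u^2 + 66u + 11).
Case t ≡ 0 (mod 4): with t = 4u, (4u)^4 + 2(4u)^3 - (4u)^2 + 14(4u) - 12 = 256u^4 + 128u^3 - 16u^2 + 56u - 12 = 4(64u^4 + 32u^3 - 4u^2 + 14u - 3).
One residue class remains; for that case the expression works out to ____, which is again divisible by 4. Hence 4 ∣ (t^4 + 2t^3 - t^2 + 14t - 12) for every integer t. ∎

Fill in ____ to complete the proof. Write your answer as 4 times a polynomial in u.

The residues treated are {3, 2, 0}, so the missing case is t ≡ 1 (mod 4); write t = 4u+1.
Then (4u+1)^4 + 2(4u+1)^3 - (4u+1)^2 + 14(4u+1) - 12 = 256u^4 + 384u^3 + 176u^2 + 88u + 4 = 4(64u^4 + 96u^3 + 44u^2 + 22u + 1).

4(64u^4 + 96u^3 + 44u^2 + 22u + 1)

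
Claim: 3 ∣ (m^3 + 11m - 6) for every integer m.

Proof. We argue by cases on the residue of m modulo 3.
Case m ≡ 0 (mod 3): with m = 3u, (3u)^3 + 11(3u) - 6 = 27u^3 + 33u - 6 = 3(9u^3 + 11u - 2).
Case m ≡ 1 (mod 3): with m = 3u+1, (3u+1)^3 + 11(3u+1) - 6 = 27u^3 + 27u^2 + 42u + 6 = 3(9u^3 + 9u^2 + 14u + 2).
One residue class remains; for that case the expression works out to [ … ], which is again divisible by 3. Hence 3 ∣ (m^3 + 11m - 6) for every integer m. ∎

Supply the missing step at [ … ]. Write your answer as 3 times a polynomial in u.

3(9u^3 + 18u^2 + 23u + 8)

The residues treated are {0, 1}, so the missing case is m ≡ 2 (mod 3); write m = 3u+2.
Then (3u+2)^3 + 11(3u+2) - 6 = 27u^3 + 54u^2 + 69u + 24 = 3(9u^3 + 18u^2 + 23u + 8).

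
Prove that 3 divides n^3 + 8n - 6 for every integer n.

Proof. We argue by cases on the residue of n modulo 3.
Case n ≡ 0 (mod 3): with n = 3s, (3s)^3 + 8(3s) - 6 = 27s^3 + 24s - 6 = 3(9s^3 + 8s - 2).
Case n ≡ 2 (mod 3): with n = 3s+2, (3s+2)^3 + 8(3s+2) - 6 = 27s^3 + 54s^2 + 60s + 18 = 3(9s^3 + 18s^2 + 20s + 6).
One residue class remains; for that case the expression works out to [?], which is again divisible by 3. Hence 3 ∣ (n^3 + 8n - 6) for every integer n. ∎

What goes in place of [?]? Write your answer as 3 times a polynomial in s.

Only n ≡ 1 (mod 3) is unaccounted for. Put n = 3s+1:
(3s+1)^3 + 8(3s+1) - 6 expands to 27s^3 + 27s^2 + 33s + 3,
and factoring out 3 leaves 3(9s^3 + 9s^2 + 11s + 1).

3(9s^3 + 9s^2 + 11s + 1)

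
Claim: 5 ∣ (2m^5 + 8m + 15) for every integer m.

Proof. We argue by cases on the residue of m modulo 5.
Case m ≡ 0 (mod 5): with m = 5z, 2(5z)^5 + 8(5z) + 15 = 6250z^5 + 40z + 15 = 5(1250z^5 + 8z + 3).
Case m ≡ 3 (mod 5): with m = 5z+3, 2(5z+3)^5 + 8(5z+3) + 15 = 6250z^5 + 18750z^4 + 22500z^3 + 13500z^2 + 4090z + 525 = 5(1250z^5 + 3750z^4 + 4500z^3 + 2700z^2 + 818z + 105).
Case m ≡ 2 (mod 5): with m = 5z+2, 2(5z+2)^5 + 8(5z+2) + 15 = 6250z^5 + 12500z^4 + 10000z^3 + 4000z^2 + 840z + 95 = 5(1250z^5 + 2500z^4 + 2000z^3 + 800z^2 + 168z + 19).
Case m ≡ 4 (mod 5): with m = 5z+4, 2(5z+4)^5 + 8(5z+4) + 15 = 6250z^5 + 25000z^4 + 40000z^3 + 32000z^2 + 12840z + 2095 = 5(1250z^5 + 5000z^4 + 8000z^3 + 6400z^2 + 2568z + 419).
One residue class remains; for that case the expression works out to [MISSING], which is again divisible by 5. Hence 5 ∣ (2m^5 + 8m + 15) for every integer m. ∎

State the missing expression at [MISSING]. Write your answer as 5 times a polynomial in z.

Only m ≡ 1 (mod 5) is unaccounted for. Put m = 5z+1:
2(5z+1)^5 + 8(5z+1) + 15 expands to 6250z^5 + 6250z^4 + 2500z^3 + 500z^2 + 90z + 25,
and factoring out 5 leaves 5(1250z^5 + 1250z^4 + 500z^3 + 100z^2 + 18z + 5).

5(1250z^5 + 1250z^4 + 500z^3 + 100z^2 + 18z + 5)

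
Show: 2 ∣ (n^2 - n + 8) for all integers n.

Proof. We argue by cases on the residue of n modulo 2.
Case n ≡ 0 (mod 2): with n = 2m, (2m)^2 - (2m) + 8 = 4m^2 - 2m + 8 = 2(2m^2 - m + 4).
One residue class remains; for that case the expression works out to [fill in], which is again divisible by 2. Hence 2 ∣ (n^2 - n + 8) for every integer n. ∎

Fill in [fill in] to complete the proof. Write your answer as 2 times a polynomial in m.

The residues treated are {0}, so the missing case is n ≡ 1 (mod 2); write n = 2m+1.
Then (2m+1)^2 - (2m+1) + 8 = 4m^2 + 2m + 8 = 2(2m^2 + m + 4).

2(2m^2 + m + 4)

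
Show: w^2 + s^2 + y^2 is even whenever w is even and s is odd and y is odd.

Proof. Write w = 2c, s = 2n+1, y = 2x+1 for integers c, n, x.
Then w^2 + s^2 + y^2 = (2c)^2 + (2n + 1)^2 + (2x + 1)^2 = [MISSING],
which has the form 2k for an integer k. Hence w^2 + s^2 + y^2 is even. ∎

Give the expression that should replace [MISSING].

Expanding: (2c)^2 + (2n + 1)^2 + (2x + 1)^2 = 4c^2 + 4n^2 + 4n + 4x^2 + 4x + 2.
Every term is even; pulling out the factor of 2 gives 2(2c^2 + 2n^2 + 2n + 2x^2 + 2x + 1).

2(2c^2 + 2n^2 + 2n + 2x^2 + 2x + 1)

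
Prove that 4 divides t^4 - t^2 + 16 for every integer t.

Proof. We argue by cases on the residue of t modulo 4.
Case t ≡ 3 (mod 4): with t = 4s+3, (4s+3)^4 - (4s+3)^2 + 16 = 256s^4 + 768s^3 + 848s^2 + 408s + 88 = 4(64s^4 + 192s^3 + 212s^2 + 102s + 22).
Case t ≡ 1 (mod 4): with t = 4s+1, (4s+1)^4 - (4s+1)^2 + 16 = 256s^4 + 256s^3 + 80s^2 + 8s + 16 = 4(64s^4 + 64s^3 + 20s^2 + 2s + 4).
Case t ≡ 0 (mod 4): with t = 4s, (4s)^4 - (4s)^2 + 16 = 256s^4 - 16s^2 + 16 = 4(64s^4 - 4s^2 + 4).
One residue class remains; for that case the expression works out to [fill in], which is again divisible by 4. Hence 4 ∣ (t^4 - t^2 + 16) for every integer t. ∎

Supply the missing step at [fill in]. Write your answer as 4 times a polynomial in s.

4(64s^4 + 128s^3 + 92s^2 + 28s + 7)

Only t ≡ 2 (mod 4) is unaccounted for. Put t = 4s+2:
(4s+2)^4 - (4s+2)^2 + 16 expands to 256s^4 + 512s^3 + 368s^2 + 112s + 28,
and factoring out 4 leaves 4(64s^4 + 128s^3 + 92s^2 + 28s + 7).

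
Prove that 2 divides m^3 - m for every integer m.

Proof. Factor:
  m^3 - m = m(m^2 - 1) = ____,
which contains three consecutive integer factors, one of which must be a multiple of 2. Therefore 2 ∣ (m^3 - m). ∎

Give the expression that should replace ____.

m(m^2 - 1) = m(m - 1)(m + 1) = (m - 1)m(m + 1).
These three factors are consecutive integers, so their product is divisible by 2.

(m - 1)m(m + 1)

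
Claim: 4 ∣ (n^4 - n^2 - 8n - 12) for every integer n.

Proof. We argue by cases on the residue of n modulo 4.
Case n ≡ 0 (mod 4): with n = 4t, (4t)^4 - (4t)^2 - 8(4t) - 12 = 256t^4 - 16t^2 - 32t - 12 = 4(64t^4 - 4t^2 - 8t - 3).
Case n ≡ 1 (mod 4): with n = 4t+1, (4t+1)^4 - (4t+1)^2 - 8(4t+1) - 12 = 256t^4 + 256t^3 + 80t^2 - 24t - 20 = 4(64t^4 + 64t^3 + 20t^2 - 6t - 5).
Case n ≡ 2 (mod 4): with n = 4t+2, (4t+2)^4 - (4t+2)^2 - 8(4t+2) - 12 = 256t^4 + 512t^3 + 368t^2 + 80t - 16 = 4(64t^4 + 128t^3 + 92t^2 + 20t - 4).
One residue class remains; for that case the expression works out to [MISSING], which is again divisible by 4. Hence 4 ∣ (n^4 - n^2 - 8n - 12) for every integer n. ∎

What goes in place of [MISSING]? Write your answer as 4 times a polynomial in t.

4(64t^4 + 192t^3 + 212t^2 + 94t + 9)

The residues treated are {0, 1, 2}, so the missing case is n ≡ 3 (mod 4); write n = 4t+3.
Then (4t+3)^4 - (4t+3)^2 - 8(4t+3) - 12 = 256t^4 + 768t^3 + 848t^2 + 376t + 36 = 4(64t^4 + 192t^3 + 212t^2 + 94t + 9).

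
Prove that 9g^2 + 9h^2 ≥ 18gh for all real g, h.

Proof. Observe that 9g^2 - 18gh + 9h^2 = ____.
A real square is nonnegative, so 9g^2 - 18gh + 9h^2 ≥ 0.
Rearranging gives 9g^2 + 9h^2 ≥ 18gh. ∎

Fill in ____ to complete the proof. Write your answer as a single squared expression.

(3g - 3h)^2

9g^2 - 18gh + 9h^2 is a perfect-square trinomial: the outer terms are (3g)^2 and (3h)^2, and the cross term is -2·3g·3h.
So 9g^2 - 18gh + 9h^2 = (3g - 3h)^2 ≥ 0.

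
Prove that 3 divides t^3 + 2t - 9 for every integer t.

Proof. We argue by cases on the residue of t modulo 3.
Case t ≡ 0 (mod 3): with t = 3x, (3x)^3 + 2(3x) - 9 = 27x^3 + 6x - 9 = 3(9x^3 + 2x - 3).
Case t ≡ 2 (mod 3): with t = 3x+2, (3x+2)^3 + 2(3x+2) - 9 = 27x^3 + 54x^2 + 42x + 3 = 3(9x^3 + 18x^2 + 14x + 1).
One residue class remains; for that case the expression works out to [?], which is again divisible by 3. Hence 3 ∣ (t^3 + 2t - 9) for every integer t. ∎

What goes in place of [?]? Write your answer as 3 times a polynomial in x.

Only t ≡ 1 (mod 3) is unaccounted for. Put t = 3x+1:
(3x+1)^3 + 2(3x+1) - 9 expands to 27x^3 + 27x^2 + 15x - 6,
and factoring out 3 leaves 3(9x^3 + 9x^2 + 5x - 2).

3(9x^3 + 9x^2 + 5x - 2)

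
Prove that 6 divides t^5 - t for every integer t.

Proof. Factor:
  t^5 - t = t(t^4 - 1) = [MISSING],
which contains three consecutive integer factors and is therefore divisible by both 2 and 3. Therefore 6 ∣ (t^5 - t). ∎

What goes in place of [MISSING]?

t^4 - 1 = (t^2 - 1)(t^2 + 1), and t^2 - 1 = (t-1)(t+1).
So t(t^4 - 1) = (t - 1)t(t + 1)(t^2 + 1).

(t - 1)t(t + 1)(t^2 + 1)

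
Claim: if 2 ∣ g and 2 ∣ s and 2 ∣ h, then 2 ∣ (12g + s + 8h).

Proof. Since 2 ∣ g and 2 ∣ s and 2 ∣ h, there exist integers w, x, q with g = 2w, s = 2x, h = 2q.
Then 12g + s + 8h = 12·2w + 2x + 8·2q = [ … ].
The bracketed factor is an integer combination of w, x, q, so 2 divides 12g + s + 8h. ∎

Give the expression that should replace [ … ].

Each term has a factor of 2: 12·2w + 2x + 8·2q = 2·(8q + 12w + x).
Since 8q + 12w + x is an integer, 2 ∣ (12g + s + 8h).

2(8q + 12w + x)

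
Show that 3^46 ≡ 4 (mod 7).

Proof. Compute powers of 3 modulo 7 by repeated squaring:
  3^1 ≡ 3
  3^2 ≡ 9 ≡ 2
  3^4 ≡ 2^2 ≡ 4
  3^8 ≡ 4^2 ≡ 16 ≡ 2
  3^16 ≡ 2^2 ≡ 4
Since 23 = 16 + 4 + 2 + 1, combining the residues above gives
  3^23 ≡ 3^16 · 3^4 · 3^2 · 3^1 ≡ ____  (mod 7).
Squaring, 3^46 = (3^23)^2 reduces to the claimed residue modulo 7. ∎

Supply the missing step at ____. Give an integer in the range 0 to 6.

5

3^16 · 3^4 · 3^2 · 3^1 ≡ 4 · 4 · 2 · 3 = 96.
96 mod 7 = 5, so 3^23 ≡ 5 (mod 7).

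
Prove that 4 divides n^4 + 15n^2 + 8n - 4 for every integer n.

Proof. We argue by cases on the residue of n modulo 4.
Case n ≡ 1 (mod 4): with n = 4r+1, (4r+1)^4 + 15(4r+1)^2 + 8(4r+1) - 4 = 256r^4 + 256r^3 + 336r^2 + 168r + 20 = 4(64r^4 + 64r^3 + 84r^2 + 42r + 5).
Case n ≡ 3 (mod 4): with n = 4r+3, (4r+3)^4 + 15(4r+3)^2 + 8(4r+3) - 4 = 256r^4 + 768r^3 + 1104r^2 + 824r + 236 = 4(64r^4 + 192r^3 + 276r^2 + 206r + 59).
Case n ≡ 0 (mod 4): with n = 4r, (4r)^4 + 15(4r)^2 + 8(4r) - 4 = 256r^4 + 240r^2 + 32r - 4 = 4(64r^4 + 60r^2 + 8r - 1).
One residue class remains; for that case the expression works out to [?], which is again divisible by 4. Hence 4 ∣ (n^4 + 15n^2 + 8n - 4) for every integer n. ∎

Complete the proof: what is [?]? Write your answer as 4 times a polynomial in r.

4(64r^4 + 128r^3 + 156r^2 + 100r + 22)

The residues treated are {1, 3, 0}, so the missing case is n ≡ 2 (mod 4); write n = 4r+2.
Then (4r+2)^4 + 15(4r+2)^2 + 8(4r+2) - 4 = 256r^4 + 512r^3 + 624r^2 + 400r + 88 = 4(64r^4 + 128r^3 + 156r^2 + 100r + 22).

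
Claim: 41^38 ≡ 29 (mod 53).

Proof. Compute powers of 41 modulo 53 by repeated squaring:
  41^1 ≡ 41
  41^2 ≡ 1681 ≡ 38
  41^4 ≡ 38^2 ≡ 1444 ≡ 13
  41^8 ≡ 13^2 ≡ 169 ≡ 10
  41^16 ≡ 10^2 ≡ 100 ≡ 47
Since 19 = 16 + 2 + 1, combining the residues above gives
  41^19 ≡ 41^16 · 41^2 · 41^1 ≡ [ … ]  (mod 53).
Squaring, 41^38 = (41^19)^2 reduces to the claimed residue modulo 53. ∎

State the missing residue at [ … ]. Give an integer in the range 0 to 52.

33

41^16 · 41^2 · 41^1 ≡ 47 · 38 · 41 = 73226.
73226 mod 53 = 33, so 41^19 ≡ 33 (mod 53).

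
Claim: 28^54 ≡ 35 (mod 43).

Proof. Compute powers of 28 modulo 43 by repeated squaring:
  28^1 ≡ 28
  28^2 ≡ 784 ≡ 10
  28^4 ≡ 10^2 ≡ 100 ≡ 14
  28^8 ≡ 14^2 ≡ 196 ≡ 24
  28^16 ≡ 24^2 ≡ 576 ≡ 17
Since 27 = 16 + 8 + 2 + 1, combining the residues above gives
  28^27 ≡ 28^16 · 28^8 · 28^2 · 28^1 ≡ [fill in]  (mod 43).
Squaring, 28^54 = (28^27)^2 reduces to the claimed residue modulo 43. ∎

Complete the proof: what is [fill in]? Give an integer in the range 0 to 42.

28^16 · 28^8 · 28^2 · 28^1 ≡ 17 · 24 · 10 · 28 = 114240.
114240 mod 43 = 32, so 28^27 ≡ 32 (mod 43).

32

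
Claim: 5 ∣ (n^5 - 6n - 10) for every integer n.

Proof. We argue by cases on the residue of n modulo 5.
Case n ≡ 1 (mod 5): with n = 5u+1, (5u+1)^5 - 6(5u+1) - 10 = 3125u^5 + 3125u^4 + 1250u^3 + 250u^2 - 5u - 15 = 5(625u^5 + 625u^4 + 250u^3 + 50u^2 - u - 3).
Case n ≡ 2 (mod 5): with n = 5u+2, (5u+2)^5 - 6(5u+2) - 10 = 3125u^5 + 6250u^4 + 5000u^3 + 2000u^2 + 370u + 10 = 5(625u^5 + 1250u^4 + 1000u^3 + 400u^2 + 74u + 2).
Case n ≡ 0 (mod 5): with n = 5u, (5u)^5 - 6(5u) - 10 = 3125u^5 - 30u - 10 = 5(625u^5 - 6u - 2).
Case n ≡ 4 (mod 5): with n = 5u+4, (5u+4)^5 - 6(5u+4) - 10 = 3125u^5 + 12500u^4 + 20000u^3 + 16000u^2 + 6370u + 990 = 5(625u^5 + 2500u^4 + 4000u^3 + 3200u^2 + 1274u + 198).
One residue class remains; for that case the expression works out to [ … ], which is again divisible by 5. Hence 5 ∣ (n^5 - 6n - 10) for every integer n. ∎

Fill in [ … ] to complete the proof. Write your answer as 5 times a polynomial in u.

5(625u^5 + 1875u^4 + 2250u^3 + 1350u^2 + 399u + 43)

Only n ≡ 3 (mod 5) is unaccounted for. Put n = 5u+3:
(5u+3)^5 - 6(5u+3) - 10 expands to 3125u^5 + 9375u^4 + 11250u^3 + 6750u^2 + 1995u + 215,
and factoring out 5 leaves 5(625u^5 + 1875u^4 + 2250u^3 + 1350u^2 + 399u + 43).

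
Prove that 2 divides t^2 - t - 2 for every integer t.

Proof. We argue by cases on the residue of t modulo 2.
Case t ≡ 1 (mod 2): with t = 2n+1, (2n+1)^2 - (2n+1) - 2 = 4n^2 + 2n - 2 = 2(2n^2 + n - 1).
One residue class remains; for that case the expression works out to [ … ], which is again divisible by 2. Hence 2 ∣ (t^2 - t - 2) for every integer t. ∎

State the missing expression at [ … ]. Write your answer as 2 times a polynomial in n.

2(2n^2 - n - 1)

Only t ≡ 0 (mod 2) is unaccounted for. Put t = 2n:
(2n)^2 - (2n) - 2 expands to 4n^2 - 2n - 2,
and factoring out 2 leaves 2(2n^2 - n - 1).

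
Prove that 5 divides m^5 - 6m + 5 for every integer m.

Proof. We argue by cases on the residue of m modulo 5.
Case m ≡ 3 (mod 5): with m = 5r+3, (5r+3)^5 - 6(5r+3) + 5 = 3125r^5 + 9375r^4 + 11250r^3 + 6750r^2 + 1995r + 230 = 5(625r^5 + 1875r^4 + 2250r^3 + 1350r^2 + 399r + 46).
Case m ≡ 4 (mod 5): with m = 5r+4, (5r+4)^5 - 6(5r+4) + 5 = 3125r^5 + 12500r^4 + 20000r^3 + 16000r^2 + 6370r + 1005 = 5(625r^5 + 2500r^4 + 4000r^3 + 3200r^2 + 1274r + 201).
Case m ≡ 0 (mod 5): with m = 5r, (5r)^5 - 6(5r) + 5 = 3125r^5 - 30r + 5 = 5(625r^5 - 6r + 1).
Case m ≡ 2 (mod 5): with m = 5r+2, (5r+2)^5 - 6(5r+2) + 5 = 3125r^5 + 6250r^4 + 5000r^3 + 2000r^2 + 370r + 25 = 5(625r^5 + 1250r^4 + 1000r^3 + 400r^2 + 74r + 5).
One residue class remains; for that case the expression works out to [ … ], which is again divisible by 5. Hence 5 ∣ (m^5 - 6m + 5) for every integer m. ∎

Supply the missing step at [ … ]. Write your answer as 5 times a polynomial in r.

5(625r^5 + 625r^4 + 250r^3 + 50r^2 - r)

Only m ≡ 1 (mod 5) is unaccounted for. Put m = 5r+1:
(5r+1)^5 - 6(5r+1) + 5 expands to 3125r^5 + 3125r^4 + 1250r^3 + 250r^2 - 5r,
and factoring out 5 leaves 5(625r^5 + 625r^4 + 250r^3 + 50r^2 - r).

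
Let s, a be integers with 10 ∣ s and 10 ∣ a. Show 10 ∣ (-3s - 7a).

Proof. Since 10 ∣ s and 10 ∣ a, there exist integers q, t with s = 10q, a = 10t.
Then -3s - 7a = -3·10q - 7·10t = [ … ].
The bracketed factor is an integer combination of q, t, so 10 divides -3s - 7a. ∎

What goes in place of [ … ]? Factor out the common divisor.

10(-3q - 7t)

Pull the common 10 out of every term: -3·10q - 7·10t = 10(-3q - 7t).
-3q - 7t is an integer, which exhibits the divisibility.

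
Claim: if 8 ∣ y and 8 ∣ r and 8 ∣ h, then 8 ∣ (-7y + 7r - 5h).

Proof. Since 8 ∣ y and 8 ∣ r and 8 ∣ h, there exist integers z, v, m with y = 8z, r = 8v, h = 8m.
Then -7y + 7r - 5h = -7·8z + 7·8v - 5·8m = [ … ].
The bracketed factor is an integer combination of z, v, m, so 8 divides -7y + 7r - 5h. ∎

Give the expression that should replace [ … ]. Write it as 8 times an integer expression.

8(-5m + 7v - 7z)

Pull the common 8 out of every term: -7·8z + 7·8v - 5·8m = 8(-5m + 7v - 7z).
-5m + 7v - 7z is an integer, which exhibits the divisibility.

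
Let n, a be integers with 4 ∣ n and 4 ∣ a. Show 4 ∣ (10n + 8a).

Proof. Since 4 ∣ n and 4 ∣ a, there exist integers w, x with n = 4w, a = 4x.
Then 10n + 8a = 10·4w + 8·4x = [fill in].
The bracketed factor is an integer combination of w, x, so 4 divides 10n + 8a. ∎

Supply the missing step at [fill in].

Each term has a factor of 4: 10·4w + 8·4x = 4·(10w + 8x).
Since 10w + 8x is an integer, 4 ∣ (10n + 8a).

4(10w + 8x)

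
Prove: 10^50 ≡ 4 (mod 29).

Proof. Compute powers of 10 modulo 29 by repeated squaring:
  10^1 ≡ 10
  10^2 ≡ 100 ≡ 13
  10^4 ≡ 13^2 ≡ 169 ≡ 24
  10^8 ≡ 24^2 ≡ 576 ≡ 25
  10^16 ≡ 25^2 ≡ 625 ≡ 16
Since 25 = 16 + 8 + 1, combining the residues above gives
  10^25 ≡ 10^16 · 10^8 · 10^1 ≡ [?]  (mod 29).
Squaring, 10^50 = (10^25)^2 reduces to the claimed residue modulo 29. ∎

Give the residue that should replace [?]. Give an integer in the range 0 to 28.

Multiply the listed residues: 16 · 25 · 10 = 400 → 4000.
Reducing modulo 29: 4000 = 137·29 + 27, so 10^25 ≡ 27.

27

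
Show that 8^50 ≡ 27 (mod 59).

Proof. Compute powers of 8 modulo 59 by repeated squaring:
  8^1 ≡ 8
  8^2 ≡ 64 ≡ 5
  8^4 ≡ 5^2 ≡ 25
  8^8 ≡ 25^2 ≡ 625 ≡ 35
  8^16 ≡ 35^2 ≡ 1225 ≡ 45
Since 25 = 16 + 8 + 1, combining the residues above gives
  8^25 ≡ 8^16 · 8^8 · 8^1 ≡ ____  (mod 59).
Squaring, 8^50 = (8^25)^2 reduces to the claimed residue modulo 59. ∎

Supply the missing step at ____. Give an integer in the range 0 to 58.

8^16 · 8^8 · 8^1 ≡ 45 · 35 · 8 = 12600.
12600 mod 59 = 33, so 8^25 ≡ 33 (mod 59).

33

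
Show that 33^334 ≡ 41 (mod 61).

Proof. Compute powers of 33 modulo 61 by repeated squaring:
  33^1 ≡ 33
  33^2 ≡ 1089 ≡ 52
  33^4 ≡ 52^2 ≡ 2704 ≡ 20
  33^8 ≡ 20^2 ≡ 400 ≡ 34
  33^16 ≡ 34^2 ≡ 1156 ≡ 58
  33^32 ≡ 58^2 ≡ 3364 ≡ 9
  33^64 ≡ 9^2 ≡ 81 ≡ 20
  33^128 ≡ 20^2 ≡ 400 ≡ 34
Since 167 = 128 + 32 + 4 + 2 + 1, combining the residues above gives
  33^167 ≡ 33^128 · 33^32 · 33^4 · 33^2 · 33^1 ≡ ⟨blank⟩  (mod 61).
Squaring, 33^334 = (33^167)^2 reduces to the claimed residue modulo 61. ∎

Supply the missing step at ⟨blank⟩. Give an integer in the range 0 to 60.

33^128 · 33^32 · 33^4 · 33^2 · 33^1 ≡ 34 · 9 · 20 · 52 · 33 = 10501920.
10501920 mod 61 = 38, so 33^167 ≡ 38 (mod 61).

38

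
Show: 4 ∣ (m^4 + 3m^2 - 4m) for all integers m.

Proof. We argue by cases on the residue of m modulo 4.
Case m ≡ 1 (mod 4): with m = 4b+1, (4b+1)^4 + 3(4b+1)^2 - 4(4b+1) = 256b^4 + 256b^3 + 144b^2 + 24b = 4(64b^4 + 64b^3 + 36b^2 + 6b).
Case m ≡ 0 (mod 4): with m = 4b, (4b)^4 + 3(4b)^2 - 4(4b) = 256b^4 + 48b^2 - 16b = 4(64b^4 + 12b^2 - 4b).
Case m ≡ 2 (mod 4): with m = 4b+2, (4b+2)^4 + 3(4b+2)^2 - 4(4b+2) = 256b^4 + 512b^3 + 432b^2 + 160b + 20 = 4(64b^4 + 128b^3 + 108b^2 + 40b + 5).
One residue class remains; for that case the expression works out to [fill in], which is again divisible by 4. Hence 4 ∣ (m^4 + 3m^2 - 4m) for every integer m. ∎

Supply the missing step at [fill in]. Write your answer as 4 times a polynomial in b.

4(64b^4 + 192b^3 + 228b^2 + 122b + 24)

The residues treated are {1, 0, 2}, so the missing case is m ≡ 3 (mod 4); write m = 4b+3.
Then (4b+3)^4 + 3(4b+3)^2 - 4(4b+3) = 256b^4 + 768b^3 + 912b^2 + 488b + 96 = 4(64b^4 + 192b^3 + 228b^2 + 122b + 24).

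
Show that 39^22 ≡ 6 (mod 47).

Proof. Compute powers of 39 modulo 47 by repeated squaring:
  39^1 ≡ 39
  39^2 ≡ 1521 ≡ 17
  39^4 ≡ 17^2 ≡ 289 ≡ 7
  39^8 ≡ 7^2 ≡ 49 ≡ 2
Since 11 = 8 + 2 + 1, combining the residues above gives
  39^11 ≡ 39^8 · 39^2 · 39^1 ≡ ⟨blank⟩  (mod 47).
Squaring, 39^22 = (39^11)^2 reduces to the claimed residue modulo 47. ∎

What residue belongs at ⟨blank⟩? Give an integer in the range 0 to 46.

Multiply the listed residues: 2 · 17 · 39 = 34 → 1326.
Reducing modulo 47: 1326 = 28·47 + 10, so 39^11 ≡ 10.

10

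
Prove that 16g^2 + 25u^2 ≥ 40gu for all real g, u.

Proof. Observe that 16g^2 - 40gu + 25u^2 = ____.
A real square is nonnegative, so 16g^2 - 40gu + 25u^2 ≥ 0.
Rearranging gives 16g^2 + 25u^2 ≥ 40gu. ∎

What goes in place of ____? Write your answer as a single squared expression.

(4g - 5u)^2

The leading and trailing coefficients are 4^2 and 5^2, and 40 = 2·4·5, so the trinomial is (4g - 5u)^2.
Hence 16g^2 - 40gu + 25u^2 ≥ 0.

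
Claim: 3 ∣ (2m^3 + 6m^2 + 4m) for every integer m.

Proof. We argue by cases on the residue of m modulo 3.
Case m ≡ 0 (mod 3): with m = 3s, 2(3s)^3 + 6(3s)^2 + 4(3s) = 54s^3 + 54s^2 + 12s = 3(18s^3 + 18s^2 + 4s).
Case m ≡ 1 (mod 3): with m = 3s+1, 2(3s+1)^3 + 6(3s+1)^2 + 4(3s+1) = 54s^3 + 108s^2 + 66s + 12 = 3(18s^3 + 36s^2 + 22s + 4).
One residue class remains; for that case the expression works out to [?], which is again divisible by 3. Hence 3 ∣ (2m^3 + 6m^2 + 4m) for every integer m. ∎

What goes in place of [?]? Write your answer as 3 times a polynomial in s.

The residues treated are {0, 1}, so the missing case is m ≡ 2 (mod 3); write m = 3s+2.
Then 2(3s+2)^3 + 6(3s+2)^2 + 4(3s+2) = 54s^3 + 162s^2 + 156s + 48 = 3(18s^3 + 54s^2 + 52s + 16).

3(18s^3 + 54s^2 + 52s + 16)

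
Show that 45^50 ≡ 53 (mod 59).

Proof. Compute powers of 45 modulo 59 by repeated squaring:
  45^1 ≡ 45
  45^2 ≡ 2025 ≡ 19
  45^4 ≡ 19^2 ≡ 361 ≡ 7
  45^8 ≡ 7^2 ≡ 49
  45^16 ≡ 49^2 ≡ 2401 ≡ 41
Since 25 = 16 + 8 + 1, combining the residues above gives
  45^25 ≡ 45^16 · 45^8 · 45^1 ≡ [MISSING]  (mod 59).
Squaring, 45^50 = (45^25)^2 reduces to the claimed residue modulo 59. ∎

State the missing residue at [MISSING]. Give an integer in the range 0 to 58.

45^16 · 45^8 · 45^1 ≡ 41 · 49 · 45 = 90405.
90405 mod 59 = 17, so 45^25 ≡ 17 (mod 59).

17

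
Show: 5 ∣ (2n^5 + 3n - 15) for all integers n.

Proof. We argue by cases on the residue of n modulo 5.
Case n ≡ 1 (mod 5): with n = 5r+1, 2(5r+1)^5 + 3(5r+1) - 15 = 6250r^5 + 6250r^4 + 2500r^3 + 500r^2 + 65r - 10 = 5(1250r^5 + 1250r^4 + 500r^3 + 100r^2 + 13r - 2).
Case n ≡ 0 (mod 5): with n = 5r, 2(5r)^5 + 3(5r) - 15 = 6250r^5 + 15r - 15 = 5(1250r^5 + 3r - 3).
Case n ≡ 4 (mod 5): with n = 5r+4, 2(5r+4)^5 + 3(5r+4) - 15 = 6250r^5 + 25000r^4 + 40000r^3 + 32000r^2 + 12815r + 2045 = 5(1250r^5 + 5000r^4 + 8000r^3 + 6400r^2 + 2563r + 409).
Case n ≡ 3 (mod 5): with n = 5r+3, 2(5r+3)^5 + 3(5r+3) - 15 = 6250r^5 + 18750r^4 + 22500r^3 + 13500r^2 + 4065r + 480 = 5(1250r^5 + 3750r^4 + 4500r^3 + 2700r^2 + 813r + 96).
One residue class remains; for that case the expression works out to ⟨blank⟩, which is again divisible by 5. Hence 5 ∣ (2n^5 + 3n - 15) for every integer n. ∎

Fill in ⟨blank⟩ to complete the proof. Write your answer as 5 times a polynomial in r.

The residues treated are {1, 0, 4, 3}, so the missing case is n ≡ 2 (mod 5); write n = 5r+2.
Then 2(5r+2)^5 + 3(5r+2) - 15 = 6250r^5 + 12500r^4 + 10000r^3 + 4000r^2 + 815r + 55 = 5(1250r^5 + 2500r^4 + 2000r^3 + 800r^2 + 163r + 11).

5(1250r^5 + 2500r^4 + 2000r^3 + 800r^2 + 163r + 11)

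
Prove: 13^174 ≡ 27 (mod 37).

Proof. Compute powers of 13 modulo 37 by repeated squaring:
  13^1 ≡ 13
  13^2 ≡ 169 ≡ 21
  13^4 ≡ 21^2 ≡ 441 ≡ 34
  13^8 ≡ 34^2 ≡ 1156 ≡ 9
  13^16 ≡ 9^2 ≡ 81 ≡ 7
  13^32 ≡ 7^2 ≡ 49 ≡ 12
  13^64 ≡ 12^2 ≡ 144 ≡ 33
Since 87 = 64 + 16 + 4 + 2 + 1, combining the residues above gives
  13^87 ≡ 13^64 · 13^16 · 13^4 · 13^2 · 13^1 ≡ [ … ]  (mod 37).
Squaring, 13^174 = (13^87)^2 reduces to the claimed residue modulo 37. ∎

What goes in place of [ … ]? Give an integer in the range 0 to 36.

13^64 · 13^16 · 13^4 · 13^2 · 13^1 ≡ 33 · 7 · 34 · 21 · 13 = 2144142.
2144142 mod 37 = 29, so 13^87 ≡ 29 (mod 37).

29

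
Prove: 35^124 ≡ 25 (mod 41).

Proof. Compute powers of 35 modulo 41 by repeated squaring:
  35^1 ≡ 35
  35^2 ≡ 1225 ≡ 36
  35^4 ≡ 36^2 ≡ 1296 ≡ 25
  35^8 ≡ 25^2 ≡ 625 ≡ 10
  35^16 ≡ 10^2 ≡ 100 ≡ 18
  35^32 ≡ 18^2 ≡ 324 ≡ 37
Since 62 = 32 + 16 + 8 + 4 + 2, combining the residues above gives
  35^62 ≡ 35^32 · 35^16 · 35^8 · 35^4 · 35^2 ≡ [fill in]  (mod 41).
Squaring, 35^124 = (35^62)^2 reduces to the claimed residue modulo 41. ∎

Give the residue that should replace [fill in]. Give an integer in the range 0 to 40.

5

Multiply the listed residues: 37 · 18 · 10 · 25 · 36 = 666 → 6660 → 166500 → 5994000.
Reducing modulo 41: 5994000 = 146195·41 + 5, so 35^62 ≡ 5.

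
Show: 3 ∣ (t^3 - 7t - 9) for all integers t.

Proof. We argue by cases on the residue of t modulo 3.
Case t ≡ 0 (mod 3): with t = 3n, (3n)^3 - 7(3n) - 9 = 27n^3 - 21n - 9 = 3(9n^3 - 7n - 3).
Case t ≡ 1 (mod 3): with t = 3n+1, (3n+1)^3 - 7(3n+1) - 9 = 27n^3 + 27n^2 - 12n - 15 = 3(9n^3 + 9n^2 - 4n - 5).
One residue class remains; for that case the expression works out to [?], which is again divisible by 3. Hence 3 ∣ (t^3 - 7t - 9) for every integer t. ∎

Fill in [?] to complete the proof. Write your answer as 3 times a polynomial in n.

3(9n^3 + 18n^2 + 5n - 5)

Only t ≡ 2 (mod 3) is unaccounted for. Put t = 3n+2:
(3n+2)^3 - 7(3n+2) - 9 expands to 27n^3 + 54n^2 + 15n - 15,
and factoring out 3 leaves 3(9n^3 + 18n^2 + 5n - 5).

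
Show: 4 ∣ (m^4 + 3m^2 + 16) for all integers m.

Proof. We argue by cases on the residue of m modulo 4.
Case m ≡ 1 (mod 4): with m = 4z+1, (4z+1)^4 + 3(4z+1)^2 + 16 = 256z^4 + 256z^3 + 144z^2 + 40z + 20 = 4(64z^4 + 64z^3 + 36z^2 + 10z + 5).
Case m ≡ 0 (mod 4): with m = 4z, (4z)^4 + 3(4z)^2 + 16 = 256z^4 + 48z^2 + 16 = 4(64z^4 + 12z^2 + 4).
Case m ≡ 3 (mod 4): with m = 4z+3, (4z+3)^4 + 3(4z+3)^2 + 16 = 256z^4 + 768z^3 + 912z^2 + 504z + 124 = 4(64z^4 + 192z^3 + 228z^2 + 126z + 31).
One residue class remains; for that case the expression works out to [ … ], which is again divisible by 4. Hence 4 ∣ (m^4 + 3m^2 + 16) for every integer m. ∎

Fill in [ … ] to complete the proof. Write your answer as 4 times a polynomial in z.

4(64z^4 + 128z^3 + 108z^2 + 44z + 11)

Only m ≡ 2 (mod 4) is unaccounted for. Put m = 4z+2:
(4z+2)^4 + 3(4z+2)^2 + 16 expands to 256z^4 + 512z^3 + 432z^2 + 176z + 44,
and factoring out 4 leaves 4(64z^4 + 128z^3 + 108z^2 + 44z + 11).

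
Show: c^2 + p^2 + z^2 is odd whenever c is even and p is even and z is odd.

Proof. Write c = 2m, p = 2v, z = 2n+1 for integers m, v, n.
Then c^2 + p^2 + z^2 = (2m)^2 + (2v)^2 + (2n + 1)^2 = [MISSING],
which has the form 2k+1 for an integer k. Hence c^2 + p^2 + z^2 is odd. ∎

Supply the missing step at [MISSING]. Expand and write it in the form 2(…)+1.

2(2m^2 + 2n^2 + 2n + 2v^2) + 1

(2m)^2 + (2v)^2 + (2n + 1)^2 = 4m^2 + 4n^2 + 4n + 4v^2 + 1
= 2(2m^2 + 2n^2 + 2n + 2v^2) + 1.
Since 2m^2 + 2n^2 + 2n + 2v^2 is an integer, the sum of squares is of the form 2k+1 for an integer k.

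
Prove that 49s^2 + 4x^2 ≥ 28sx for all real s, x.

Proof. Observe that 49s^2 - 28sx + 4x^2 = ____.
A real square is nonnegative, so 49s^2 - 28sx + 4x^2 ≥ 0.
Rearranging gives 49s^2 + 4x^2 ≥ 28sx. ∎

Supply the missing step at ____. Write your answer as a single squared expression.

(7s - 2x)^2

The leading and trailing coefficients are 7^2 and 2^2, and 28 = 2·7·2, so the trinomial is (7s - 2x)^2.
Hence 49s^2 - 28sx + 4x^2 ≥ 0.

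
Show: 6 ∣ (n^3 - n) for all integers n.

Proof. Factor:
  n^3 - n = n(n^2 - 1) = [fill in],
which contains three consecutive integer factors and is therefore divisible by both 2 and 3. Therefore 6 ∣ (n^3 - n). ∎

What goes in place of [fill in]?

(n - 1)n(n + 1)

n(n^2 - 1) = n(n - 1)(n + 1) = (n - 1)n(n + 1).
These three factors are consecutive integers, so their product is divisible by 6.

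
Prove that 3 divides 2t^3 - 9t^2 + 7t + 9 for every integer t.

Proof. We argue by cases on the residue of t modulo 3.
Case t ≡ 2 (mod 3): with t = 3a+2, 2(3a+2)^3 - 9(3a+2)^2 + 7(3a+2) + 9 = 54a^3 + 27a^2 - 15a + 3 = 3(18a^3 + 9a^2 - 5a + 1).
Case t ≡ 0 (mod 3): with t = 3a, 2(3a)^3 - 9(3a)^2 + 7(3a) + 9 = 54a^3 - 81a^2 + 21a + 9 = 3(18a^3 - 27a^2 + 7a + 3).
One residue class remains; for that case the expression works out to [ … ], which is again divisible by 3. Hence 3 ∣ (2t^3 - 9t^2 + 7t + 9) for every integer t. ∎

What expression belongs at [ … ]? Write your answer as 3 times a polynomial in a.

3(18a^3 - 9a^2 - 5a + 3)

Only t ≡ 1 (mod 3) is unaccounted for. Put t = 3a+1:
2(3a+1)^3 - 9(3a+1)^2 + 7(3a+1) + 9 expands to 54a^3 - 27a^2 - 15a + 9,
and factoring out 3 leaves 3(18a^3 - 9a^2 - 5a + 3).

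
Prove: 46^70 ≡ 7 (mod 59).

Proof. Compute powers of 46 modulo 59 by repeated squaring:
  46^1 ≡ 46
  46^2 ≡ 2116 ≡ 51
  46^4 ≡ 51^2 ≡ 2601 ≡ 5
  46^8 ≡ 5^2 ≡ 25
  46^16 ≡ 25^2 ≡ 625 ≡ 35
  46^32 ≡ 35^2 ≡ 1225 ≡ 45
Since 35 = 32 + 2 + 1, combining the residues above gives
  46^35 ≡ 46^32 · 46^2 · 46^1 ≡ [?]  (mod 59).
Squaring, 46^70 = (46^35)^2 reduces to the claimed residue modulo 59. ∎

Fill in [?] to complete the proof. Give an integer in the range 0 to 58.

46^32 · 46^2 · 46^1 ≡ 45 · 51 · 46 = 105570.
105570 mod 59 = 19, so 46^35 ≡ 19 (mod 59).

19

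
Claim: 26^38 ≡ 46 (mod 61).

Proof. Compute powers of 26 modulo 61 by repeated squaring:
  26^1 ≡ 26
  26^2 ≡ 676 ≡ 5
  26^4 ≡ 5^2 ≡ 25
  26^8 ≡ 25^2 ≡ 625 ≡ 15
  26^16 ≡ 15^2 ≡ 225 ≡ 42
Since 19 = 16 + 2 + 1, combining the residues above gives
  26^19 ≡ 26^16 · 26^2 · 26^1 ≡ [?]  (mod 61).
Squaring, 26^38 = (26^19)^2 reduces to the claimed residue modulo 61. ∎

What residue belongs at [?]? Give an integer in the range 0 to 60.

Multiply the listed residues: 42 · 5 · 26 = 210 → 5460.
Reducing modulo 61: 5460 = 89·61 + 31, so 26^19 ≡ 31.

31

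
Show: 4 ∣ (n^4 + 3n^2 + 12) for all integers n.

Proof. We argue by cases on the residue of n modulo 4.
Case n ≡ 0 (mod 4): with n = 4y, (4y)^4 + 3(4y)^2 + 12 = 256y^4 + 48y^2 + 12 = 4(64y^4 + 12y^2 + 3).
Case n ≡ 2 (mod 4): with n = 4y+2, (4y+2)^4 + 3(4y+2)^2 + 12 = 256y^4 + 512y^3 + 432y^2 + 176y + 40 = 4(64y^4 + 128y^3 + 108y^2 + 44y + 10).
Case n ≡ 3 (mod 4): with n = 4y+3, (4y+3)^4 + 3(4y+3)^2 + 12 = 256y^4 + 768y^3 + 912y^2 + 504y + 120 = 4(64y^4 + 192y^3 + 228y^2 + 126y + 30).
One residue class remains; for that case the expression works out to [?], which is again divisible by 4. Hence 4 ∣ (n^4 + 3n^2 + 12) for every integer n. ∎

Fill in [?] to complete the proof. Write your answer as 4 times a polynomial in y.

4(64y^4 + 64y^3 + 36y^2 + 10y + 4)

Only n ≡ 1 (mod 4) is unaccounted for. Put n = 4y+1:
(4y+1)^4 + 3(4y+1)^2 + 12 expands to 256y^4 + 256y^3 + 144y^2 + 40y + 16,
and factoring out 4 leaves 4(64y^4 + 64y^3 + 36y^2 + 10y + 4).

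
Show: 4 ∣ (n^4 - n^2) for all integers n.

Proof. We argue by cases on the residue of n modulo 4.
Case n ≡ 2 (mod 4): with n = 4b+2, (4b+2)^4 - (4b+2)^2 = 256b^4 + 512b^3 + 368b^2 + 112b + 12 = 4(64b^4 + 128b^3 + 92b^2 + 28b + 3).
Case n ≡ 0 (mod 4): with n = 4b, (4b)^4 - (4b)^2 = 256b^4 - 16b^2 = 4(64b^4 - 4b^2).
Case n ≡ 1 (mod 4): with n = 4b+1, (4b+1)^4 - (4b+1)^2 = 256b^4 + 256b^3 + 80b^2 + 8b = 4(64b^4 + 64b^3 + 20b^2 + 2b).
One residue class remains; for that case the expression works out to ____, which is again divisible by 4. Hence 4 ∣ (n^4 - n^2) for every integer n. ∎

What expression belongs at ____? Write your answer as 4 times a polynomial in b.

Only n ≡ 3 (mod 4) is unaccounted for. Put n = 4b+3:
(4b+3)^4 - (4b+3)^2 expands to 256b^4 + 768b^3 + 848b^2 + 408b + 72,
and factoring out 4 leaves 4(64b^4 + 192b^3 + 212b^2 + 102b + 18).

4(64b^4 + 192b^3 + 212b^2 + 102b + 18)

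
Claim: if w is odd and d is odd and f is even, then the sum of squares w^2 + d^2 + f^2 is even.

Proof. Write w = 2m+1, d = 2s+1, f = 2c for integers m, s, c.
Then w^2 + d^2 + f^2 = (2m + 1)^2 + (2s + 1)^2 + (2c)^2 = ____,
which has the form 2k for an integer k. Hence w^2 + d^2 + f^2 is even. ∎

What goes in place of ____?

2(2c^2 + 2m^2 + 2m + 2s^2 + 2s + 1)

Expanding: (2m + 1)^2 + (2s + 1)^2 + (2c)^2 = 4c^2 + 4m^2 + 4m + 4s^2 + 4s + 2.
Every term is even; pulling out the factor of 2 gives 2(2c^2 + 2m^2 + 2m + 2s^2 + 2s + 1).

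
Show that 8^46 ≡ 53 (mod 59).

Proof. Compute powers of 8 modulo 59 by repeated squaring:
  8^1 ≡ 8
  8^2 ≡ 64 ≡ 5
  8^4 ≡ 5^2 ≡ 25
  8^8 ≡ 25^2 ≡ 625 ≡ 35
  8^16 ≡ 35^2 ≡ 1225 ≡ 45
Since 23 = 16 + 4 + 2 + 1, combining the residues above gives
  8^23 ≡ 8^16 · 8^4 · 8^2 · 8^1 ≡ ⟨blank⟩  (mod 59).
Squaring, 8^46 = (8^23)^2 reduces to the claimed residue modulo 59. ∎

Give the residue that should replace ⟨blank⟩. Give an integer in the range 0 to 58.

8^16 · 8^4 · 8^2 · 8^1 ≡ 45 · 25 · 5 · 8 = 45000.
45000 mod 59 = 42, so 8^23 ≡ 42 (mod 59).

42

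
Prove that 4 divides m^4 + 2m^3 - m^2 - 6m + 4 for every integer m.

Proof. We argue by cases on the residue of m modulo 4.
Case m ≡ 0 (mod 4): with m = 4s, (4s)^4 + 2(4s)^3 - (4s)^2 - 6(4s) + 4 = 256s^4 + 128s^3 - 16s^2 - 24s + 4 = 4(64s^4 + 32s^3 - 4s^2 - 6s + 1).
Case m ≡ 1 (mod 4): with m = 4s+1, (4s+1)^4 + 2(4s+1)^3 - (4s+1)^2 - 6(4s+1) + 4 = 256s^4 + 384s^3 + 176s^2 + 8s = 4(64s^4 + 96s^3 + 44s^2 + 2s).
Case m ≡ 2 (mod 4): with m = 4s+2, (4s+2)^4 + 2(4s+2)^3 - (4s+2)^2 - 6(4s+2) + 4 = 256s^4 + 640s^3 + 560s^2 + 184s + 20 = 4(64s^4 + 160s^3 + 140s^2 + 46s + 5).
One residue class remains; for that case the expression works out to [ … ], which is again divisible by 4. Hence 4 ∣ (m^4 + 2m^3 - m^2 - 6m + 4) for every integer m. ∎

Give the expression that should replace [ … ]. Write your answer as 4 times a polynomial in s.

The residues treated are {0, 1, 2}, so the missing case is m ≡ 3 (mod 4); write m = 4s+3.
Then (4s+3)^4 + 2(4s+3)^3 - (4s+3)^2 - 6(4s+3) + 4 = 256s^4 + 896s^3 + 1136s^2 + 600s + 112 = 4(64s^4 + 224s^3 + 284s^2 + 150s + 28).

4(64s^4 + 224s^3 + 284s^2 + 150s + 28)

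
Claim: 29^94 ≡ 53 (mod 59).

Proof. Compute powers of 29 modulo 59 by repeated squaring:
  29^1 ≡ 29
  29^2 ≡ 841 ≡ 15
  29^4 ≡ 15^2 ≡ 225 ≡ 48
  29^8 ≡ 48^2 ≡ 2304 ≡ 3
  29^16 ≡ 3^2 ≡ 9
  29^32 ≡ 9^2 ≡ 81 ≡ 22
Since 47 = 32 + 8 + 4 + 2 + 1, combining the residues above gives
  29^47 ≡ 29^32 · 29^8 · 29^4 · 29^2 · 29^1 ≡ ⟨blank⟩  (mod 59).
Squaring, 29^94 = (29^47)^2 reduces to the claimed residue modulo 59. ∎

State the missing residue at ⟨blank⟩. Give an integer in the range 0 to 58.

17

Multiply the listed residues: 22 · 3 · 48 · 15 · 29 = 66 → 3168 → 47520 → 1378080.
Reducing modulo 59: 1378080 = 23357·59 + 17, so 29^47 ≡ 17.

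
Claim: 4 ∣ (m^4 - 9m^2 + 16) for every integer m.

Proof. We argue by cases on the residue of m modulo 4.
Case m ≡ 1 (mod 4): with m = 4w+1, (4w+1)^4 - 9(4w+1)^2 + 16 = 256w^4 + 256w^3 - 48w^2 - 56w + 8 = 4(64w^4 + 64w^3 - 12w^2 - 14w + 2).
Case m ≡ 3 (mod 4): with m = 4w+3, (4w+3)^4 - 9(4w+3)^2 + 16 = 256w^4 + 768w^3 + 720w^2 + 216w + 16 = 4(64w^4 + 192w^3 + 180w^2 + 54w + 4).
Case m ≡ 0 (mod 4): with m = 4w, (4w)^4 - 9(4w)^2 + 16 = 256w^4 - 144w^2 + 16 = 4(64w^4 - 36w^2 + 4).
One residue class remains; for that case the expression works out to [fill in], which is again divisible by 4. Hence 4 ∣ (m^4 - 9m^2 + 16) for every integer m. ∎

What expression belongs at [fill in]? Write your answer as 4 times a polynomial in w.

The residues treated are {1, 3, 0}, so the missing case is m ≡ 2 (mod 4); write m = 4w+2.
Then (4w+2)^4 - 9(4w+2)^2 + 16 = 256w^4 + 512w^3 + 240w^2 - 16w - 4 = 4(64w^4 + 128w^3 + 60w^2 - 4w - 1).

4(64w^4 + 128w^3 + 60w^2 - 4w - 1)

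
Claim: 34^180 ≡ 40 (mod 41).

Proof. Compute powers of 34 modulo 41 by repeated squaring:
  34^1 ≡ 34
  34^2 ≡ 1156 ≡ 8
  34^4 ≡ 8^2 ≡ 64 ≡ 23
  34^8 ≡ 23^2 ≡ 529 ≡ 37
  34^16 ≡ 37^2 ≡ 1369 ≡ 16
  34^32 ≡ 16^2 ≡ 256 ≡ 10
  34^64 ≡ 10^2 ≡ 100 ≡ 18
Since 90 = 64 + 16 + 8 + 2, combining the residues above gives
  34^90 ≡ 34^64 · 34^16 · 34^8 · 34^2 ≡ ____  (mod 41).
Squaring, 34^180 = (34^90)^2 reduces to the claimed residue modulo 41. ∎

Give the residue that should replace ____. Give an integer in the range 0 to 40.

9

34^64 · 34^16 · 34^8 · 34^2 ≡ 18 · 16 · 37 · 8 = 85248.
85248 mod 41 = 9, so 34^90 ≡ 9 (mod 41).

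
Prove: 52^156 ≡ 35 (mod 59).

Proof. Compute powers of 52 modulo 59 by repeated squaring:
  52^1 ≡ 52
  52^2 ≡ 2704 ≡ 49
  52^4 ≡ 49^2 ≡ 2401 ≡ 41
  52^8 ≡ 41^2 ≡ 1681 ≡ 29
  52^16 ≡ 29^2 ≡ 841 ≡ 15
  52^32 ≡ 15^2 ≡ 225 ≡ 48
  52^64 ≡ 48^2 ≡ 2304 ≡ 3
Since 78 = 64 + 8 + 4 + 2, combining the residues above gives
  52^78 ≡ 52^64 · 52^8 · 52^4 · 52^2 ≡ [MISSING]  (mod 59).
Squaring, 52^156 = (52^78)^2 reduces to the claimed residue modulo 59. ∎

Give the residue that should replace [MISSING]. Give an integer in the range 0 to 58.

25

52^64 · 52^8 · 52^4 · 52^2 ≡ 3 · 29 · 41 · 49 = 174783.
174783 mod 59 = 25, so 52^78 ≡ 25 (mod 59).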